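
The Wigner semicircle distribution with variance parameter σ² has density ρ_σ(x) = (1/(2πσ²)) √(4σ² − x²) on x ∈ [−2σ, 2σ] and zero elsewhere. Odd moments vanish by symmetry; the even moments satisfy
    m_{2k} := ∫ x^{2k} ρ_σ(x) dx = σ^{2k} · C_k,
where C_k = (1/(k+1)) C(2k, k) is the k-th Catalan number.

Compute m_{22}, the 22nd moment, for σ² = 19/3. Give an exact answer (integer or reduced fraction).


By the scaled semicircle moment identity, m_{2k} = σ^{2k} · C_k with k = 11.
C_11 = (1/(k+1)) · C(2k, k) = (1/12) · C(22, 11) = (1/12) · 705432 = 58786.
σ^{2k} = (σ²)^k = (19/3)^11 = 116490258898219/177147.

Therefore m_{22} = σ^{22} · C_11 = (116490258898219/177147) · 58786 = 6847996359590702134/177147.


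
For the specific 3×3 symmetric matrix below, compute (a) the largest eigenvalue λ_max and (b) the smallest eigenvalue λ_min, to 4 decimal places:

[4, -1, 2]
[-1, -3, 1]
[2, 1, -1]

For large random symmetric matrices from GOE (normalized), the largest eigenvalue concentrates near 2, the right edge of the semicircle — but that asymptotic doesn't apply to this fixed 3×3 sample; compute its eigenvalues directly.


Since M is real symmetric, all three eigenvalues are real; they are the roots of det(λI − M) = λ³ − (tr M) λ² + s λ − det M, where s is the sum of the principal 2×2 minors.
tr M = 4 + (-3) + (-1) = 0.
s = (4·(-3) − (-1)²) + (4·(-1) − 2²) + ((-3)·(-1) − 1²) = -13 + (-8) + 2 = -19.
det M (expand along row 1) = 4·2 − (-1)·(-1) + 2·5 = 17.
Characteristic polynomial: λ³ − 19λ − 17 = 0.
Substitute λ = y + (tr M)/3 = y + 0.000000 to remove the quadratic term: y³ + p·y + q = 0 with p = s − (tr M)²/3 = -19.000000 and q = −2(tr M)³/27 + (tr M)·s/3 − det M = -17.000000.
Three real roots ⇒ use the trigonometric (Viète) form: r = 2√(−p/3) = 5.033223, φ = arccos(3q/(p·r)) = arccos(0.533299) = 1.008301 rad.
y_k = r·cos(φ/3 − 2πk/3) for k = 0, 1, 2 gives y = 4.751604, -0.938201, -3.813403.
λ_k = y_k + 0.000000 gives λ = 4.7516, -0.9382, -3.8134 (check: the sum is 0.0000 = tr M).

Hence λ_max = 4.7516 and λ_min = -3.8134.


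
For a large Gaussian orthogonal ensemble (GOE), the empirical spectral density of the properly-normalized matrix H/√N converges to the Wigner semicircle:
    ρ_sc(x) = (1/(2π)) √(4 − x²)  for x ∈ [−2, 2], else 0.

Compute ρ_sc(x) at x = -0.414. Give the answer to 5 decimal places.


ρ_sc(x) = (1/(2π)) √(4 − x²). With x = -0.414:
  4 − x² = 4 − (-0.414)² = 4 − 0.171396 = 3.828604.
  √(4 − x²) = 1.956682.
  1/(2π) = 0.159155.
  ρ_sc(-0.414) = 0.159155 · 1.956682 = 0.311416.

Rounded to 5 decimal places: ρ_sc(-0.414) ≈ 0.31142.


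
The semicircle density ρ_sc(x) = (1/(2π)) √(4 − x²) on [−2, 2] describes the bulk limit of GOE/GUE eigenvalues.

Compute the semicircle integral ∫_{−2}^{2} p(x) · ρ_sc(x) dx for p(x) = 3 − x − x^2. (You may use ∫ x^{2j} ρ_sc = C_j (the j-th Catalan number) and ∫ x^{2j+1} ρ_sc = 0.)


Write p(x) = Σ a_i x^i, split into monomials and integrate each against ρ_sc separately.
Using ∫ x^{2j} ρ_sc = C_j = (1/(j+1)) C(2j, j) (Catalan numbers) and ∫ x^{2j+1} ρ_sc = 0 (odd monomials vanish by symmetry):
  i = 0 (even): a_0 · C_{0} = 3 · 1 = 3
  i = 1 (odd): ∫ x^1 ρ_sc = 0 (vanishes)
  i = 2 (even): a_2 · C_{1} = -1 · 1 = -1

Summing the contributions: ∫_{−2}^{2} p(x) ρ_sc(x) dx = 3 + (-1) = 2.


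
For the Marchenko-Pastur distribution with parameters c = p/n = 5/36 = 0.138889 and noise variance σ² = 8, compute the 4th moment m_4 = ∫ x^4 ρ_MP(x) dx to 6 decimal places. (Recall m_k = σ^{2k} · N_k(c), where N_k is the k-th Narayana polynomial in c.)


E[X⁴] = σ⁸ (1 + 6c + 6c² + c³) (fourth MP moment). With σ² = 8 (so σ⁸ = 4096) and c = 5/36 = 0.138889: E[X⁴] = 4096 · (1 + 6·0.138889 + 6·(0.138889)² + (0.138889)³) = 4096 · 1.951753.

So E[X^4] = 7994.381344.


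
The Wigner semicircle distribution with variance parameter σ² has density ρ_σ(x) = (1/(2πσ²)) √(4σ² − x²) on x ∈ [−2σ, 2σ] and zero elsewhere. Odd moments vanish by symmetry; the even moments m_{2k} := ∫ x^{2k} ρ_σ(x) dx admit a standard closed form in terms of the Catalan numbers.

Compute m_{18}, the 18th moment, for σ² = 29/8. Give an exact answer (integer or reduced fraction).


By the scaled semicircle moment identity, m_{2k} = σ^{2k} · C_k with k = 9.
C_9 = (1/(k+1)) · C(2k, k) = (1/10) · C(18, 9) = (1/10) · 48620 = 4862.
σ^{2k} = (σ²)^k = (29/8)^9 = 14507145975869/134217728.

Therefore m_{18} = σ^{18} · C_9 = (14507145975869/134217728) · 4862 = 35266871867337539/67108864.


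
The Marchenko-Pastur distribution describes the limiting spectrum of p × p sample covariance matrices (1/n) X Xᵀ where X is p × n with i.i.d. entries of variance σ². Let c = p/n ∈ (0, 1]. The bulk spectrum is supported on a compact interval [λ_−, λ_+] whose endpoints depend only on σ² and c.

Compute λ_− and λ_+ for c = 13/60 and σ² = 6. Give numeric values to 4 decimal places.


c = 13/60 = 0.216667; √c = 0.465475.
λ_− = σ² (1 − √c)² = 6 · (1 − 0.465475)² = 6 · (0.534525)² = 1.714304.
λ_+ = σ² (1 + √c)² = 6 · (1 + 0.465475)² = 6 · (1.465475)² = 12.885696.

Rounded to 4 decimal places: λ_− ≈ 1.7143, λ_+ ≈ 12.8857.


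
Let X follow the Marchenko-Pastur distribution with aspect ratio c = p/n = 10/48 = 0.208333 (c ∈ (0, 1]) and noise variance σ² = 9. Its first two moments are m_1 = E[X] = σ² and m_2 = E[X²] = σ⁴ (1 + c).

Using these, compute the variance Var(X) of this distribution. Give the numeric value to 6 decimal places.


m_1 = E[X] = σ² = 9, so m_1² = 81.
m_2 = E[X²] = σ⁴ (1 + c) = 81 · (1 + 0.208333) = 81 · 1.208333 = 97.875000.
(Note m_2 − m_1² simplifies to c · σ⁴ = 0.208333 · 81.)

Var(X) = m_2 − m_1² = 97.875000 − 81 = 16.875000.


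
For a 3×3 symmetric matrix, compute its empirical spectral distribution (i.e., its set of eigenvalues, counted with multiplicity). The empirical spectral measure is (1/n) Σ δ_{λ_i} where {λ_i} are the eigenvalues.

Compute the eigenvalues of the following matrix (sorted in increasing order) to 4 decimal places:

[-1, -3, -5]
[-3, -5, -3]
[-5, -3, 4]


Since M is real symmetric, all three eigenvalues are real; they are the roots of det(λI − M) = λ³ − (tr M) λ² + s λ − det M, where s is the sum of the principal 2×2 minors.
tr M = -1 + (-5) + 4 = -2.
s = ((-1)·(-5) − (-3)²) + ((-1)·4 − (-5)²) + ((-5)·4 − (-3)²) = -4 + (-29) + (-29) = -62.
det M (expand along row 1) = (-1)·(-29) − (-3)·(-27) + (-5)·(-16) = 28.
Characteristic polynomial: λ³ + 2λ² − 62λ − 28 = 0.
Substitute λ = y + (tr M)/3 = y − 0.666667 to remove the quadratic term: y³ + p·y + q = 0 with p = s − (tr M)²/3 = -63.333333 and q = −2(tr M)³/27 + (tr M)·s/3 − det M = 13.925926.
Three real roots ⇒ use the trigonometric (Viète) form: r = 2√(−p/3) = 9.189366, φ = arccos(3q/(p·r)) = arccos(-0.071784) = 1.642642 rad.
y_k = r·cos(φ/3 − 2πk/3) for k = 0, 1, 2 gives y = 7.845917, 0.220051, -8.065968.
λ_k = y_k − 0.666667 gives λ = 7.1792, -0.4466, -8.7326 (check: the sum is -2.0000 = tr M).

Eigenvalues sorted in increasing order: [-8.7326, -0.4466, 7.1792].


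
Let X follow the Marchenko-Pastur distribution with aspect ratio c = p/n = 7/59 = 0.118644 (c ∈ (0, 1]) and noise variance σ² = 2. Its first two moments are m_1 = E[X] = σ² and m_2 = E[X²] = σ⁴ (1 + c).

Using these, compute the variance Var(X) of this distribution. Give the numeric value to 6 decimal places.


m_1 = E[X] = σ² = 2, so m_1² = 4.
m_2 = E[X²] = σ⁴ (1 + c) = 4 · (1 + 0.118644) = 4 · 1.118644 = 4.474576.
(Note m_2 − m_1² simplifies to c · σ⁴ = 0.118644 · 4.)

Var(X) = m_2 − m_1² = 4.474576 − 4 = 0.474576.


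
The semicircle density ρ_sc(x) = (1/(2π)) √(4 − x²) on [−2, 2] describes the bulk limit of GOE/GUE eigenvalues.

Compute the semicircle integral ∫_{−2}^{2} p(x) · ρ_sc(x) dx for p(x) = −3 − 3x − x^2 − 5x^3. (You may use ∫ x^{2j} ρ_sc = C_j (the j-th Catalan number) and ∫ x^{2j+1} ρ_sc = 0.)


Write p(x) = Σ a_i x^i, split into monomials and integrate each against ρ_sc separately.
Using ∫ x^{2j} ρ_sc = C_j = (1/(j+1)) C(2j, j) (Catalan numbers) and ∫ x^{2j+1} ρ_sc = 0 (odd monomials vanish by symmetry):
  i = 0 (even): a_0 · C_{0} = -3 · 1 = -3
  i = 1 (odd): ∫ x^1 ρ_sc = 0 (vanishes)
  i = 2 (even): a_2 · C_{1} = -1 · 1 = -1
  i = 3 (odd): ∫ x^3 ρ_sc = 0 (vanishes)

Summing the contributions: ∫_{−2}^{2} p(x) ρ_sc(x) dx = (-3) + (-1) = -4.


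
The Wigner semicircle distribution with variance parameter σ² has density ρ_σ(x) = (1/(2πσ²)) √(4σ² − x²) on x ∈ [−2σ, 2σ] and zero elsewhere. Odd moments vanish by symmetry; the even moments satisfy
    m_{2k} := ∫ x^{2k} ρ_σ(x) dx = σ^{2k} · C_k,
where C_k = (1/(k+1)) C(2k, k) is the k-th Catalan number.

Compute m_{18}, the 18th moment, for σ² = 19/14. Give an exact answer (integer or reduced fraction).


By the scaled semicircle moment identity, m_{2k} = σ^{2k} · C_k with k = 9.
C_9 = (1/(k+1)) · C(2k, k) = (1/10) · C(18, 9) = (1/10) · 48620 = 4862.
σ^{2k} = (σ²)^k = (19/14)^9 = 322687697779/20661046784.

Therefore m_{18} = σ^{18} · C_9 = (322687697779/20661046784) · 4862 = 784453793300749/10330523392.


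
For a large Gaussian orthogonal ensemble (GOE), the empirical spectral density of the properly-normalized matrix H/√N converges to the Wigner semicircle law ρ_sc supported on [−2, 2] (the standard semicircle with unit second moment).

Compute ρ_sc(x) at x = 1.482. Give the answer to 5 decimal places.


ρ_sc(x) = (1/(2π)) √(4 − x²). With x = 1.482:
  4 − x² = 4 − (1.482)² = 4 − 2.196324 = 1.803676.
  √(4 − x²) = 1.343010.
  1/(2π) = 0.159155.
  ρ_sc(1.482) = 0.159155 · 1.343010 = 0.213747.

Rounded to 5 decimal places: ρ_sc(1.482) ≈ 0.21375.


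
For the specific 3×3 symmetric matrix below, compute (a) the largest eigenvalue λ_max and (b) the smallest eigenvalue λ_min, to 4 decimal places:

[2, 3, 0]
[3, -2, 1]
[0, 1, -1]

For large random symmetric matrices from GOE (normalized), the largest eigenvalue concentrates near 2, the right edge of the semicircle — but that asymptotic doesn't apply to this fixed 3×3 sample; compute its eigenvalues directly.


Since M is real symmetric, all three eigenvalues are real; they are the roots of det(λI − M) = λ³ − (tr M) λ² + s λ − det M, where s is the sum of the principal 2×2 minors.
tr M = 2 + (-2) + (-1) = -1.
s = (2·(-2) − 3²) + (2·(-1) − 0²) + ((-2)·(-1) − 1²) = -13 + (-2) + 1 = -14.
det M (expand along row 1) = 2·1 − 3·(-3) + 0·3 = 11.
Characteristic polynomial: λ³ + λ² − 14λ − 11 = 0.
Substitute λ = y + (tr M)/3 = y − 0.333333 to remove the quadratic term: y³ + p·y + q = 0 with p = s − (tr M)²/3 = -14.333333 and q = −2(tr M)³/27 + (tr M)·s/3 − det M = -6.259259.
Three real roots ⇒ use the trigonometric (Viète) form: r = 2√(−p/3) = 4.371626, φ = arccos(3q/(p·r)) = arccos(0.299677) = 1.266442 rad.
y_k = r·cos(φ/3 − 2πk/3) for k = 0, 1, 2 gives y = 3.987846, -0.442748, -3.545099.
λ_k = y_k − 0.333333 gives λ = 3.6545, -0.7761, -3.8784 (check: the sum is -1.0000 = tr M).

Hence λ_max = 3.6545 and λ_min = -3.8784.


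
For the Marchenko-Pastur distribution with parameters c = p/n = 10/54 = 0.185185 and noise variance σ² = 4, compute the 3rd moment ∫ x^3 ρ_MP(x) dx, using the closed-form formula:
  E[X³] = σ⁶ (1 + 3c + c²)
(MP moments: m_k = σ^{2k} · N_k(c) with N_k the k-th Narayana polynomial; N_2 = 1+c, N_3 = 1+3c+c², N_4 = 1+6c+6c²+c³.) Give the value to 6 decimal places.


E[X³] = σ⁶ (1 + 3c + c²) (third MP moment). With σ² = 4 (so σ⁶ = 64) and c = 10/54 = 0.185185: E[X³] = 64 · (1 + 3·0.185185 + (0.185185)²) = 64 · 1.589849.

So E[X^3] = 101.750343.


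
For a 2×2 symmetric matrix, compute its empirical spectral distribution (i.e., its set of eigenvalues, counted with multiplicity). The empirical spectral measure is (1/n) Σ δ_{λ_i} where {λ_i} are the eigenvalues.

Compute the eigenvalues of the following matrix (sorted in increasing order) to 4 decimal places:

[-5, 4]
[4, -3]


Since M is real symmetric, both eigenvalues are real; they are the roots of det(λI − M) = λ² − (tr M) λ + det M.
tr M = -5 + (-3) = -8.
det M = (-5)·(-3) − 4² = 15 − 16 = -1.
Characteristic polynomial: λ² + 8λ − 1 = 0.
Discriminant Δ = (tr M)² − 4·det M = 64 − (-4) = 68; √Δ = 8.246211.
λ = (tr M ± √Δ)/2 = (-8 ± 8.246211)/2, giving (tr M − √Δ)/2 = -8.1231 and (tr M + √Δ)/2 = 0.1231.

Eigenvalues sorted in increasing order: [-8.1231, 0.1231].


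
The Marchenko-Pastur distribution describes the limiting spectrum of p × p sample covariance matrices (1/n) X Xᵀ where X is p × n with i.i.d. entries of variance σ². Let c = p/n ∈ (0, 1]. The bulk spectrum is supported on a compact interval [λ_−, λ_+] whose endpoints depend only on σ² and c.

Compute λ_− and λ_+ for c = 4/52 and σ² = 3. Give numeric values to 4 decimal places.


c = 4/52 = 0.076923; √c = 0.277350.
λ_− = σ² (1 − √c)² = 3 · (1 − 0.277350)² = 3 · (0.722650)² = 1.566669.
λ_+ = σ² (1 + √c)² = 3 · (1 + 0.277350)² = 3 · (1.277350)² = 4.894870.

Rounded to 4 decimal places: λ_− ≈ 1.5667, λ_+ ≈ 4.8949.


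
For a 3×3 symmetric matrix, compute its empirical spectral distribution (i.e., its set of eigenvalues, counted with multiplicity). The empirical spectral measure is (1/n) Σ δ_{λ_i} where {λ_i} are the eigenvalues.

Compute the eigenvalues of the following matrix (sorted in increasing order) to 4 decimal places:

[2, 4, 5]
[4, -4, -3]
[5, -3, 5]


Since M is real symmetric, all three eigenvalues are real; they are the roots of det(λI − M) = λ³ − (tr M) λ² + s λ − det M, where s is the sum of the principal 2×2 minors.
tr M = 2 + (-4) + 5 = 3.
s = (2·(-4) − 4²) + (2·5 − 5²) + ((-4)·5 − (-3)²) = -24 + (-15) + (-29) = -68.
det M (expand along row 1) = 2·(-29) − 4·35 + 5·8 = -158.
Characteristic polynomial: λ³ − 3λ² − 68λ + 158 = 0.
Substitute λ = y + (tr M)/3 = y + 1.000000 to remove the quadratic term: y³ + p·y + q = 0 with p = s − (tr M)²/3 = -71.000000 and q = −2(tr M)³/27 + (tr M)·s/3 − det M = 88.000000.
Three real roots ⇒ use the trigonometric (Viète) form: r = 2√(−p/3) = 9.729680, φ = arccos(3q/(p·r)) = arccos(-0.382162) = 1.962931 rad.
y_k = r·cos(φ/3 − 2πk/3) for k = 0, 1, 2 gives y = 7.720189, 1.268162, -8.988351.
λ_k = y_k + 1.000000 gives λ = 8.7202, 2.2682, -7.9884 (check: the sum is 3.0000 = tr M).

Eigenvalues sorted in increasing order: [-7.9884, 2.2682, 8.7202].


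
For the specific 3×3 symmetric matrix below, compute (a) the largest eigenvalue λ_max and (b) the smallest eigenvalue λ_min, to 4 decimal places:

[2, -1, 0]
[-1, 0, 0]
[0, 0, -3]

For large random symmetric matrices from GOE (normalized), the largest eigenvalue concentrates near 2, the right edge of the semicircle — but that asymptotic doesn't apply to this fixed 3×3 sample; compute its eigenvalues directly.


Since M is real symmetric, all three eigenvalues are real; they are the roots of det(λI − M) = λ³ − (tr M) λ² + s λ − det M, where s is the sum of the principal 2×2 minors.
tr M = 2 + 0 + (-3) = -1.
s = (2·0 − (-1)²) + (2·(-3) − 0²) + (0·(-3) − 0²) = -1 + (-6) + 0 = -7.
det M (expand along row 1) = 2·0 − (-1)·3 + 0·0 = 3.
Characteristic polynomial: λ³ + λ² − 7λ − 3 = 0.
Substitute λ = y + (tr M)/3 = y − 0.333333 to remove the quadratic term: y³ + p·y + q = 0 with p = s − (tr M)²/3 = -7.333333 and q = −2(tr M)³/27 + (tr M)·s/3 − det M = -0.592593.
Three real roots ⇒ use the trigonometric (Viète) form: r = 2√(−p/3) = 3.126944, φ = arccos(3q/(p·r)) = arccos(0.077528) = 1.493191 rad.
y_k = r·cos(φ/3 − 2πk/3) for k = 0, 1, 2 gives y = 2.747547, -0.080880, -2.666667.
λ_k = y_k − 0.333333 gives λ = 2.4142, -0.4142, -3.0000 (check: the sum is -1.0000 = tr M).

Hence λ_max = 2.4142 and λ_min = -3.0000.


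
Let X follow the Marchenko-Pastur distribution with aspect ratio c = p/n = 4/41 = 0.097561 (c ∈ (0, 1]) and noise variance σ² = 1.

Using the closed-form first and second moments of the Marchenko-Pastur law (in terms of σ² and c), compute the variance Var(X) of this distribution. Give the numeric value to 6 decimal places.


Recall the MP moments m_1 = E[X] = σ² and m_2 = E[X²] = σ⁴ (1 + c).
m_1 = E[X] = σ² = 1, so m_1² = 1.
m_2 = E[X²] = σ⁴ (1 + c) = 1 · (1 + 0.097561) = 1 · 1.097561 = 1.097561.
(Note m_2 − m_1² simplifies to c · σ⁴ = 0.097561 · 1.)

Var(X) = m_2 − m_1² = 1.097561 − 1 = 0.097561.


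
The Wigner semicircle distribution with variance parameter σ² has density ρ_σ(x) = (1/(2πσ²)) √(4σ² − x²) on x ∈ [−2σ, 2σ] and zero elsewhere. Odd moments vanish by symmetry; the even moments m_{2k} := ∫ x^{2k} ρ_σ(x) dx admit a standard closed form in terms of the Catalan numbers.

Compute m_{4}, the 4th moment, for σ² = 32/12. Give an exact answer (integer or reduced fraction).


By the scaled semicircle moment identity, m_{2k} = σ^{2k} · C_k with k = 2.
C_2 = (1/(k+1)) · C(2k, k) = (1/3) · C(4, 2) = (1/3) · 6 = 2.
σ^{2k} = (σ²)^k = (32/12)^2 = 64/9.

Therefore m_{4} = σ^{4} · C_2 = (64/9) · 2 = 128/9.


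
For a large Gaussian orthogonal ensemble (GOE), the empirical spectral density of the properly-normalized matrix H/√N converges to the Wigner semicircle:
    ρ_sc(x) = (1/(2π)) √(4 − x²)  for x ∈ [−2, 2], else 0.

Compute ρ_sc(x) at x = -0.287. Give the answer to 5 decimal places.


ρ_sc(x) = (1/(2π)) √(4 − x²). With x = -0.287:
  4 − x² = 4 − (-0.287)² = 4 − 0.082369 = 3.917631.
  √(4 − x²) = 1.979301.
  1/(2π) = 0.159155.
  ρ_sc(-0.287) = 0.159155 · 1.979301 = 0.315015.

Rounded to 5 decimal places: ρ_sc(-0.287) ≈ 0.31502.


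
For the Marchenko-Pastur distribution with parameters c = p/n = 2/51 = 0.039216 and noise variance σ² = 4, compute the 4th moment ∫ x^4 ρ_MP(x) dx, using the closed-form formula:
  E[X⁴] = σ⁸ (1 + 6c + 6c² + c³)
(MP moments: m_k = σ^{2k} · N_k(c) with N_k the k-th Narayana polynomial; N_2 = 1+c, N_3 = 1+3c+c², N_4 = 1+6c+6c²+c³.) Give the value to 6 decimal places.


E[X⁴] = σ⁸ (1 + 6c + 6c² + c³) (fourth MP moment). With σ² = 4 (so σ⁸ = 256) and c = 2/51 = 0.039216: E[X⁴] = 256 · (1 + 6·0.039216 + 6·(0.039216)² + (0.039216)³) = 256 · 1.244582.

So E[X^4] = 318.612902.


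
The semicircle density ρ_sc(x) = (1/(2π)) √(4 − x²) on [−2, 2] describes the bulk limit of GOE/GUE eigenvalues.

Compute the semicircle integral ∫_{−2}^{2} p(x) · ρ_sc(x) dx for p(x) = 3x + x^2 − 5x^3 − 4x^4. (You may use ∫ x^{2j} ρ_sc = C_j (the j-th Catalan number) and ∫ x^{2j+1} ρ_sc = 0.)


Write p(x) = Σ a_i x^i, split into monomials and integrate each against ρ_sc separately.
Using ∫ x^{2j} ρ_sc = C_j = (1/(j+1)) C(2j, j) (Catalan numbers) and ∫ x^{2j+1} ρ_sc = 0 (odd monomials vanish by symmetry):
  i = 1 (odd): ∫ x^1 ρ_sc = 0 (vanishes)
  i = 2 (even): a_2 · C_{1} = 1 · 1 = 1
  i = 3 (odd): ∫ x^3 ρ_sc = 0 (vanishes)
  i = 4 (even): a_4 · C_{2} = -4 · 2 = -8

Summing the contributions: ∫_{−2}^{2} p(x) ρ_sc(x) dx = 1 + (-8) = -7.


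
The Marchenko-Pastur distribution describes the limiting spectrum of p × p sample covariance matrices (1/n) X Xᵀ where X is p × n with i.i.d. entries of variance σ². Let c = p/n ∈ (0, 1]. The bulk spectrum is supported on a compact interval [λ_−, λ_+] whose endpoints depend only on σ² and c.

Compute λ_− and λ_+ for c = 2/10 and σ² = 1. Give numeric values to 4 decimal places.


c = 2/10 = 0.200000; √c = 0.447214.
λ_− = σ² (1 − √c)² = 1 · (1 − 0.447214)² = 1 · (0.552786)² = 0.305573.
λ_+ = σ² (1 + √c)² = 1 · (1 + 0.447214)² = 1 · (1.447214)² = 2.094427.

Rounded to 4 decimal places: λ_− ≈ 0.3056, λ_+ ≈ 2.0944.


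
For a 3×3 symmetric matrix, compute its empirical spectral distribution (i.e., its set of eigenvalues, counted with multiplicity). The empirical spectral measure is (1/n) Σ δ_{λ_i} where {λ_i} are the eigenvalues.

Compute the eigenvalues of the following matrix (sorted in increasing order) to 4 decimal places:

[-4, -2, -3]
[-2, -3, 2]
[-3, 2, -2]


Since M is real symmetric, all three eigenvalues are real; they are the roots of det(λI − M) = λ³ − (tr M) λ² + s λ − det M, where s is the sum of the principal 2×2 minors.
tr M = -4 + (-3) + (-2) = -9.
s = ((-4)·(-3) − (-2)²) + ((-4)·(-2) − (-3)²) + ((-3)·(-2) − 2²) = 8 + (-1) + 2 = 9.
det M (expand along row 1) = (-4)·2 − (-2)·10 + (-3)·(-13) = 51.
Characteristic polynomial: λ³ + 9λ² + 9λ − 51 = 0.
Substitute λ = y + (tr M)/3 = y − 3.000000 to remove the quadratic term: y³ + p·y + q = 0 with p = s − (tr M)²/3 = -18.000000 and q = −2(tr M)³/27 + (tr M)·s/3 − det M = -24.000000.
Three real roots ⇒ use the trigonometric (Viète) form: r = 2√(−p/3) = 4.898979, φ = arccos(3q/(p·r)) = arccos(0.816497) = 0.615480 rad.
y_k = r·cos(φ/3 − 2πk/3) for k = 0, 1, 2 gives y = 4.796240, -1.533794, -3.262447.
λ_k = y_k − 3.000000 gives λ = 1.7962, -4.5338, -6.2624 (check: the sum is -9.0000 = tr M).

Eigenvalues sorted in increasing order: [-6.2624, -4.5338, 1.7962].


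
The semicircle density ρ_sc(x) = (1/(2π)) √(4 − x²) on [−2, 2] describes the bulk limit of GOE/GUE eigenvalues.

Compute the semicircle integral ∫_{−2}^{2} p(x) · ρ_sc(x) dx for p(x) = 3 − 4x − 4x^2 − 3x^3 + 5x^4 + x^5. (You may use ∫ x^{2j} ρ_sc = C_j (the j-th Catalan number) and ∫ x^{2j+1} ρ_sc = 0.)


Write p(x) = Σ a_i x^i, split into monomials and integrate each against ρ_sc separately.
Using ∫ x^{2j} ρ_sc = C_j = (1/(j+1)) C(2j, j) (Catalan numbers) and ∫ x^{2j+1} ρ_sc = 0 (odd monomials vanish by symmetry):
  i = 0 (even): a_0 · C_{0} = 3 · 1 = 3
  i = 1 (odd): ∫ x^1 ρ_sc = 0 (vanishes)
  i = 2 (even): a_2 · C_{1} = -4 · 1 = -4
  i = 3 (odd): ∫ x^3 ρ_sc = 0 (vanishes)
  i = 4 (even): a_4 · C_{2} = 5 · 2 = 10
  i = 5 (odd): ∫ x^5 ρ_sc = 0 (vanishes)

Summing the contributions: ∫_{−2}^{2} p(x) ρ_sc(x) dx = 3 + (-4) + 10 = 9.


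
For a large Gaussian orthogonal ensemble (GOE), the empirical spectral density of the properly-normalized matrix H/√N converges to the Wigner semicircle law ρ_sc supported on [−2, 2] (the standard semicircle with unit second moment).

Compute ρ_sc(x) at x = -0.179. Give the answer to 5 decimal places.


ρ_sc(x) = (1/(2π)) √(4 − x²). With x = -0.179:
  4 − x² = 4 − (-0.179)² = 4 − 0.032041 = 3.967959.
  √(4 − x²) = 1.991974.
  1/(2π) = 0.159155.
  ρ_sc(-0.179) = 0.159155 · 1.991974 = 0.317032.

Rounded to 5 decimal places: ρ_sc(-0.179) ≈ 0.31703.


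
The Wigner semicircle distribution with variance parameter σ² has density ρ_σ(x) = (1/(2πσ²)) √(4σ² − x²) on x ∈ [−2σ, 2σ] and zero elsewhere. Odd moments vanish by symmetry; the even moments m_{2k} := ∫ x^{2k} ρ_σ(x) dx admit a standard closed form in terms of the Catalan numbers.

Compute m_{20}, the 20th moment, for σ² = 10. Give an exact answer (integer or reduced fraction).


By the scaled semicircle moment identity, m_{2k} = σ^{2k} · C_k with k = 10.
C_10 = (1/(k+1)) · C(2k, k) = (1/11) · C(20, 10) = (1/11) · 184756 = 16796.
σ^{2k} = (σ²)^k = (10)^10 = 10000000000.

Therefore m_{20} = σ^{20} · C_10 = 10000000000 · 16796 = 167960000000000.


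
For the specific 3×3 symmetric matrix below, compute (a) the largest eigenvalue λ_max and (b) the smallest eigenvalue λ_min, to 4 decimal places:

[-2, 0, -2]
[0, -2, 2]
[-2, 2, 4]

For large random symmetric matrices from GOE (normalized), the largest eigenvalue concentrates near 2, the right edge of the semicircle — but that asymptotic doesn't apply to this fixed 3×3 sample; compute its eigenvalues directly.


Since M is real symmetric, all three eigenvalues are real; they are the roots of det(λI − M) = λ³ − (tr M) λ² + s λ − det M, where s is the sum of the principal 2×2 minors.
tr M = -2 + (-2) + 4 = 0.
s = ((-2)·(-2) − 0²) + ((-2)·4 − (-2)²) + ((-2)·4 − 2²) = 4 + (-12) + (-12) = -20.
det M (expand along row 1) = (-2)·(-12) − 0·4 + (-2)·(-4) = 32.
Characteristic polynomial: λ³ − 20λ − 32 = 0.
Substitute λ = y + (tr M)/3 = y + 0.000000 to remove the quadratic term: y³ + p·y + q = 0 with p = s − (tr M)²/3 = -20.000000 and q = −2(tr M)³/27 + (tr M)·s/3 − det M = -32.000000.
Three real roots ⇒ use the trigonometric (Viète) form: r = 2√(−p/3) = 5.163978, φ = arccos(3q/(p·r)) = arccos(0.929516) = 0.377698 rad.
y_k = r·cos(φ/3 − 2πk/3) for k = 0, 1, 2 gives y = 5.123106, -2.000000, -3.123106.
λ_k = y_k + 0.000000 gives λ = 5.1231, -2.0000, -3.1231 (check: the sum is 0.0000 = tr M).

Hence λ_max = 5.1231 and λ_min = -3.1231.


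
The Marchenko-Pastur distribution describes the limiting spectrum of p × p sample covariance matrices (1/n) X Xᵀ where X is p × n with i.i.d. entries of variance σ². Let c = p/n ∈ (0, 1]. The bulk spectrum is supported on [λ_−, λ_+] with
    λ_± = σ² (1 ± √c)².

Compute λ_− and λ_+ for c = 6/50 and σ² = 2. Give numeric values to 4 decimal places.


c = 6/50 = 0.120000; √c = 0.346410.
λ_− = σ² (1 − √c)² = 2 · (1 − 0.346410)² = 2 · (0.653590)² = 0.854359.
λ_+ = σ² (1 + √c)² = 2 · (1 + 0.346410)² = 2 · (1.346410)² = 3.625641.

Rounded to 4 decimal places: λ_− ≈ 0.8544, λ_+ ≈ 3.6256.


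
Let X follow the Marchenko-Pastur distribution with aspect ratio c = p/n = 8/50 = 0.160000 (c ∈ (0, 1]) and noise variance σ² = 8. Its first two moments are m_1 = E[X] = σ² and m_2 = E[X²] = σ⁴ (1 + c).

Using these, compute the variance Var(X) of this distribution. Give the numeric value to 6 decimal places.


m_1 = E[X] = σ² = 8, so m_1² = 64.
m_2 = E[X²] = σ⁴ (1 + c) = 64 · (1 + 0.160000) = 64 · 1.160000 = 74.240000.
(Note m_2 − m_1² simplifies to c · σ⁴ = 0.160000 · 64.)

Var(X) = m_2 − m_1² = 74.240000 − 64 = 10.240000.


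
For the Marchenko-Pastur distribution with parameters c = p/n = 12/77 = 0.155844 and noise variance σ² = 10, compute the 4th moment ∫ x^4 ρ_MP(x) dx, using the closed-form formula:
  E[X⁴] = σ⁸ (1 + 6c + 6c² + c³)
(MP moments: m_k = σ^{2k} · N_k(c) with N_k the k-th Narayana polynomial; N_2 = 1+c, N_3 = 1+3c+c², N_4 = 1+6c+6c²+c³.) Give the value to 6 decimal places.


E[X⁴] = σ⁸ (1 + 6c + 6c² + c³) (fourth MP moment). With σ² = 10 (so σ⁸ = 10000) and c = 12/77 = 0.155844: E[X⁴] = 10000 · (1 + 6·0.155844 + 6·(0.155844)² + (0.155844)³) = 10000 · 2.084574.

So E[X^4] = 20845.743900.


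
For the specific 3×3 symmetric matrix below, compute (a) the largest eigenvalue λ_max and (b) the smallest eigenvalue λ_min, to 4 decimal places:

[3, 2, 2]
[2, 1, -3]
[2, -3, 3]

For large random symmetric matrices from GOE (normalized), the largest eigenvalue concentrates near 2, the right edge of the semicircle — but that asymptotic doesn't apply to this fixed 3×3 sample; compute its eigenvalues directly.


Since M is real symmetric, all three eigenvalues are real; they are the roots of det(λI − M) = λ³ − (tr M) λ² + s λ − det M, where s is the sum of the principal 2×2 minors.
tr M = 3 + 1 + 3 = 7.
s = (3·1 − 2²) + (3·3 − 2²) + (1·3 − (-3)²) = -1 + 5 + (-6) = -2.
det M (expand along row 1) = 3·(-6) − 2·12 + 2·(-8) = -58.
Characteristic polynomial: λ³ − 7λ² − 2λ + 58 = 0.
Substitute λ = y + (tr M)/3 = y + 2.333333 to remove the quadratic term: y³ + p·y + q = 0 with p = s − (tr M)²/3 = -18.333333 and q = −2(tr M)³/27 + (tr M)·s/3 − det M = 27.925926.
Three real roots ⇒ use the trigonometric (Viète) form: r = 2√(−p/3) = 4.944132, φ = arccos(3q/(p·r)) = arccos(-0.924267) = 2.749907 rad.
y_k = r·cos(φ/3 − 2πk/3) for k = 0, 1, 2 gives y = 3.008472, 1.893580, -4.902052.
λ_k = y_k + 2.333333 gives λ = 5.3418, 4.2269, -2.5687 (check: the sum is 7.0000 = tr M).

Hence λ_max = 5.3418 and λ_min = -2.5687.


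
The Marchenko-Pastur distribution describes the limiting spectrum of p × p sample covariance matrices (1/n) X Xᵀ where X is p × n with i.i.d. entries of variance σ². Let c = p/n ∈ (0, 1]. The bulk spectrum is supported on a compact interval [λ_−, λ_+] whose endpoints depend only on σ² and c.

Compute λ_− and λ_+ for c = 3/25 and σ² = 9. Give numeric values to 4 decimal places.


c = 3/25 = 0.120000; √c = 0.346410.
λ_− = σ² (1 − √c)² = 9 · (1 − 0.346410)² = 9 · (0.653590)² = 3.844617.
λ_+ = σ² (1 + √c)² = 9 · (1 + 0.346410)² = 9 · (1.346410)² = 16.315383.

Rounded to 4 decimal places: λ_− ≈ 3.8446, λ_+ ≈ 16.3154.


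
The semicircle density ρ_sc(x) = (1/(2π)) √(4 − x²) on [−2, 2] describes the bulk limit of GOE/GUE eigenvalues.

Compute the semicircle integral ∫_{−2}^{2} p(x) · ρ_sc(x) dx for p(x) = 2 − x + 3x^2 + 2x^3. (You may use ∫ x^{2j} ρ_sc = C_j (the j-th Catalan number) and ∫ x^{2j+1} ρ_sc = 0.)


Write p(x) = Σ a_i x^i, split into monomials and integrate each against ρ_sc separately.
Using ∫ x^{2j} ρ_sc = C_j = (1/(j+1)) C(2j, j) (Catalan numbers) and ∫ x^{2j+1} ρ_sc = 0 (odd monomials vanish by symmetry):
  i = 0 (even): a_0 · C_{0} = 2 · 1 = 2
  i = 1 (odd): ∫ x^1 ρ_sc = 0 (vanishes)
  i = 2 (even): a_2 · C_{1} = 3 · 1 = 3
  i = 3 (odd): ∫ x^3 ρ_sc = 0 (vanishes)

Summing the contributions: ∫_{−2}^{2} p(x) ρ_sc(x) dx = 2 + 3 = 5.


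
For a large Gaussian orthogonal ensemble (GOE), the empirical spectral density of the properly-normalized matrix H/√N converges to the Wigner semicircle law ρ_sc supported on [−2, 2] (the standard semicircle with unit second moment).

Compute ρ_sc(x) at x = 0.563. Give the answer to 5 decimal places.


ρ_sc(x) = (1/(2π)) √(4 − x²). With x = 0.563:
  4 − x² = 4 − (0.563)² = 4 − 0.316969 = 3.683031.
  √(4 − x²) = 1.919122.
  1/(2π) = 0.159155.
  ρ_sc(0.563) = 0.159155 · 1.919122 = 0.305438.

Rounded to 5 decimal places: ρ_sc(0.563) ≈ 0.30544.


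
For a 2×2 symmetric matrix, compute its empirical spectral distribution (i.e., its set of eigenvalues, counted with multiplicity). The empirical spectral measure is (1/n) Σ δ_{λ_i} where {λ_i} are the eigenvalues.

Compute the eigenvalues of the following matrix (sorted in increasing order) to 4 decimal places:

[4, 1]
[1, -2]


Since M is real symmetric, both eigenvalues are real; they are the roots of det(λI − M) = λ² − (tr M) λ + det M.
tr M = 4 + (-2) = 2.
det M = 4·(-2) − 1² = -8 − 1 = -9.
Characteristic polynomial: λ² − 2λ − 9 = 0.
Discriminant Δ = (tr M)² − 4·det M = 4 − (-36) = 40; √Δ = 6.324555.
λ = (tr M ± √Δ)/2 = (2 ± 6.324555)/2, giving (tr M − √Δ)/2 = -2.1623 and (tr M + √Δ)/2 = 4.1623.

Eigenvalues sorted in increasing order: [-2.1623, 4.1623].


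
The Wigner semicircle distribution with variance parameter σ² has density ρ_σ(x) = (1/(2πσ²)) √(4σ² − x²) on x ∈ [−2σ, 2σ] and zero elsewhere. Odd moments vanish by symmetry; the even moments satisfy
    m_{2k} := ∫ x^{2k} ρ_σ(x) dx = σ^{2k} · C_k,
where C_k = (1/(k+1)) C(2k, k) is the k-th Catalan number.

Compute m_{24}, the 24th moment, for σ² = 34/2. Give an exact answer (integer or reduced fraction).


By the scaled semicircle moment identity, m_{2k} = σ^{2k} · C_k with k = 12.
C_12 = (1/(k+1)) · C(2k, k) = (1/13) · C(24, 12) = (1/13) · 2704156 = 208012.
σ^{2k} = (σ²)^k = (34/2)^12 = 582622237229761.

Therefore m_{24} = σ^{24} · C_12 = 582622237229761 · 208012 = 121192416810637045132.


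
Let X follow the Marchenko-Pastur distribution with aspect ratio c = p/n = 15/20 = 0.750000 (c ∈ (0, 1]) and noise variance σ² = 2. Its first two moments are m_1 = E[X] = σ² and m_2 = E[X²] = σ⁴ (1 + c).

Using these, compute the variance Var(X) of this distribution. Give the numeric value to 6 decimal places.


m_1 = E[X] = σ² = 2, so m_1² = 4.
m_2 = E[X²] = σ⁴ (1 + c) = 4 · (1 + 0.750000) = 4 · 1.750000 = 7.000000.
(Note m_2 − m_1² simplifies to c · σ⁴ = 0.750000 · 4.)

Var(X) = m_2 − m_1² = 7.000000 − 4 = 3.000000.


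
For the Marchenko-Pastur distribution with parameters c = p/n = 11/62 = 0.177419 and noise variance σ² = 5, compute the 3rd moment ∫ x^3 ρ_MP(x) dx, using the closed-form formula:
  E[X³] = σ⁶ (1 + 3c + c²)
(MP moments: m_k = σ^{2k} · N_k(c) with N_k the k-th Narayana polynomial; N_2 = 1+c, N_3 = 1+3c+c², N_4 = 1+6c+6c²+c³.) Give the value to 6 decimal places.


E[X³] = σ⁶ (1 + 3c + c²) (third MP moment). With σ² = 5 (so σ⁶ = 125) and c = 11/62 = 0.177419: E[X³] = 125 · (1 + 3·0.177419 + (0.177419)²) = 125 · 1.563736.

So E[X^3] = 195.466961.


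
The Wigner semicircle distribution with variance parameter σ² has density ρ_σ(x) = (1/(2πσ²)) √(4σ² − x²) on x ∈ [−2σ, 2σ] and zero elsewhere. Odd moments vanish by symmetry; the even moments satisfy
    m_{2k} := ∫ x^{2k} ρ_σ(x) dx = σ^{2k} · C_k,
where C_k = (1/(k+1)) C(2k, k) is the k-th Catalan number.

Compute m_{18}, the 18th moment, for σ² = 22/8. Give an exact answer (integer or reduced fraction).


By the scaled semicircle moment identity, m_{2k} = σ^{2k} · C_k with k = 9.
C_9 = (1/(k+1)) · C(2k, k) = (1/10) · C(18, 9) = (1/10) · 48620 = 4862.
σ^{2k} = (σ²)^k = (22/8)^9 = 2357947691/262144.

Therefore m_{18} = σ^{18} · C_9 = (2357947691/262144) · 4862 = 5732170836821/131072.


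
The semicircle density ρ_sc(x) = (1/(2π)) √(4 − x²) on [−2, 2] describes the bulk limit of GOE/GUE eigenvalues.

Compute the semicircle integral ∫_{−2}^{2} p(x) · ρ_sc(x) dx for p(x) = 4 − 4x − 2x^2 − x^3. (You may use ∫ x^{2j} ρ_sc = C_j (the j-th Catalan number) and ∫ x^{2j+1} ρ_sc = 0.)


Write p(x) = Σ a_i x^i, split into monomials and integrate each against ρ_sc separately.
Using ∫ x^{2j} ρ_sc = C_j = (1/(j+1)) C(2j, j) (Catalan numbers) and ∫ x^{2j+1} ρ_sc = 0 (odd monomials vanish by symmetry):
  i = 0 (even): a_0 · C_{0} = 4 · 1 = 4
  i = 1 (odd): ∫ x^1 ρ_sc = 0 (vanishes)
  i = 2 (even): a_2 · C_{1} = -2 · 1 = -2
  i = 3 (odd): ∫ x^3 ρ_sc = 0 (vanishes)

Summing the contributions: ∫_{−2}^{2} p(x) ρ_sc(x) dx = 4 + (-2) = 2.


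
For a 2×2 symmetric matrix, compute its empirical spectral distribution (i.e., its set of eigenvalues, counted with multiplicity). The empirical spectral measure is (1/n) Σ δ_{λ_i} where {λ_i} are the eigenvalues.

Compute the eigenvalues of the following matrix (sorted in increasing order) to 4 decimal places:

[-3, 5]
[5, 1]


Since M is real symmetric, both eigenvalues are real; they are the roots of det(λI − M) = λ² − (tr M) λ + det M.
tr M = -3 + 1 = -2.
det M = (-3)·1 − 5² = -3 − 25 = -28.
Characteristic polynomial: λ² + 2λ − 28 = 0.
Discriminant Δ = (tr M)² − 4·det M = 4 − (-112) = 116; √Δ = 10.770330.
λ = (tr M ± √Δ)/2 = (-2 ± 10.770330)/2, giving (tr M − √Δ)/2 = -6.3852 and (tr M + √Δ)/2 = 4.3852.

Eigenvalues sorted in increasing order: [-6.3852, 4.3852].


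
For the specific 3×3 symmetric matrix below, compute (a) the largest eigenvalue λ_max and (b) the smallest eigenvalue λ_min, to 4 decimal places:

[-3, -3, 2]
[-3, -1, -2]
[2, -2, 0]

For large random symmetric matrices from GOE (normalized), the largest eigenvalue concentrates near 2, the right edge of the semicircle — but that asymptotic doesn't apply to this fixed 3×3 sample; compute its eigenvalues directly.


Since M is real symmetric, all three eigenvalues are real; they are the roots of det(λI − M) = λ³ − (tr M) λ² + s λ − det M, where s is the sum of the principal 2×2 minors.
tr M = -3 + (-1) + 0 = -4.
s = ((-3)·(-1) − (-3)²) + ((-3)·0 − 2²) + ((-1)·0 − (-2)²) = -6 + (-4) + (-4) = -14.
det M (expand along row 1) = (-3)·(-4) − (-3)·4 + 2·8 = 40.
Characteristic polynomial: λ³ + 4λ² − 14λ − 40 = 0.
Substitute λ = y + (tr M)/3 = y − 1.333333 to remove the quadratic term: y³ + p·y + q = 0 with p = s − (tr M)²/3 = -19.333333 and q = −2(tr M)³/27 + (tr M)·s/3 − det M = -16.592593.
Three real roots ⇒ use the trigonometric (Viète) form: r = 2√(−p/3) = 5.077182, φ = arccos(3q/(p·r)) = arccos(0.507114) = 1.038963 rad.
y_k = r·cos(φ/3 − 2πk/3) for k = 0, 1, 2 gives y = 4.775739, -0.895365, -3.880374.
λ_k = y_k − 1.333333 gives λ = 3.4424, -2.2287, -5.2137 (check: the sum is -4.0000 = tr M).

Hence λ_max = 3.4424 and λ_min = -5.2137.


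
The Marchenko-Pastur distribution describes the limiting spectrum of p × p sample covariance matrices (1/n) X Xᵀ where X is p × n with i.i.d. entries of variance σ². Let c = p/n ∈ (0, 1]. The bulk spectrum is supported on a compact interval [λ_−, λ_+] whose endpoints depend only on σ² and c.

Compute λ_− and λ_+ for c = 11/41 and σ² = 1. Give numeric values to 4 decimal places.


c = 11/41 = 0.268293; √c = 0.517970.
λ_− = σ² (1 − √c)² = 1 · (1 − 0.517970)² = 1 · (0.482030)² = 0.232353.
λ_+ = σ² (1 + √c)² = 1 · (1 + 0.517970)² = 1 · (1.517970)² = 2.304232.

Rounded to 4 decimal places: λ_− ≈ 0.2324, λ_+ ≈ 2.3042.


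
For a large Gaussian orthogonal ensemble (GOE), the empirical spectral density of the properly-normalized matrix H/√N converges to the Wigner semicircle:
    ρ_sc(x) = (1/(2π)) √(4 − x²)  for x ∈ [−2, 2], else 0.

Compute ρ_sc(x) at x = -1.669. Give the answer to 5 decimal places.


ρ_sc(x) = (1/(2π)) √(4 − x²). With x = -1.669:
  4 − x² = 4 − (-1.669)² = 4 − 2.785561 = 1.214439.
  √(4 − x²) = 1.102016.
  1/(2π) = 0.159155.
  ρ_sc(-1.669) = 0.159155 · 1.102016 = 0.175391.

Rounded to 5 decimal places: ρ_sc(-1.669) ≈ 0.17539.


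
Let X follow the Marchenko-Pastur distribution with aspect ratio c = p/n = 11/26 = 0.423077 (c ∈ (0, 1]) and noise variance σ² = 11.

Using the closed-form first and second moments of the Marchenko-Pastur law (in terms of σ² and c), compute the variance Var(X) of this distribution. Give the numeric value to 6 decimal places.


Recall the MP moments m_1 = E[X] = σ² and m_2 = E[X²] = σ⁴ (1 + c).
m_1 = E[X] = σ² = 11, so m_1² = 121.
m_2 = E[X²] = σ⁴ (1 + c) = 121 · (1 + 0.423077) = 121 · 1.423077 = 172.192308.
(Note m_2 − m_1² simplifies to c · σ⁴ = 0.423077 · 121.)

Var(X) = m_2 − m_1² = 172.192308 − 121 = 51.192308.


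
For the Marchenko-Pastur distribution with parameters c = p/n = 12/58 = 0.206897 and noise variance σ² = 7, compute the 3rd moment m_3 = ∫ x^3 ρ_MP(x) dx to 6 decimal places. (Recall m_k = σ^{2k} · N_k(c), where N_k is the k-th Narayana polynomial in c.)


E[X³] = σ⁶ (1 + 3c + c²) (third MP moment). With σ² = 7 (so σ⁶ = 343) and c = 12/58 = 0.206897: E[X³] = 343 · (1 + 3·0.206897 + (0.206897)²) = 343 · 1.663496.

So E[X^3] = 570.579073.


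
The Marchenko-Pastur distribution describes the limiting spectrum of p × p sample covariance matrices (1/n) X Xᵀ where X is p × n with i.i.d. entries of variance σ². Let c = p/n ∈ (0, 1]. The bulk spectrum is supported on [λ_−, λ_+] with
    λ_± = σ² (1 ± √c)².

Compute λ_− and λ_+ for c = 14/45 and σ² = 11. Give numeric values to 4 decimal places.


c = 14/45 = 0.311111; √c = 0.557773.
λ_− = σ² (1 − √c)² = 11 · (1 − 0.557773)² = 11 · (0.442227)² = 2.151208.
λ_+ = σ² (1 + √c)² = 11 · (1 + 0.557773)² = 11 · (1.557773)² = 26.693236.

Rounded to 4 decimal places: λ_− ≈ 2.1512, λ_+ ≈ 26.6932.


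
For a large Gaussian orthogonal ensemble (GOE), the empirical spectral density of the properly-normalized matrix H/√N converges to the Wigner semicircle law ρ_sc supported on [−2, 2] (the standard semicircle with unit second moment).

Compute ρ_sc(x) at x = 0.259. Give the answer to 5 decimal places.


ρ_sc(x) = (1/(2π)) √(4 − x²). With x = 0.259:
  4 − x² = 4 − (0.259)² = 4 − 0.067081 = 3.932919.
  √(4 − x²) = 1.983159.
  1/(2π) = 0.159155.
  ρ_sc(0.259) = 0.159155 · 1.983159 = 0.315630.

Rounded to 5 decimal places: ρ_sc(0.259) ≈ 0.31563.
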